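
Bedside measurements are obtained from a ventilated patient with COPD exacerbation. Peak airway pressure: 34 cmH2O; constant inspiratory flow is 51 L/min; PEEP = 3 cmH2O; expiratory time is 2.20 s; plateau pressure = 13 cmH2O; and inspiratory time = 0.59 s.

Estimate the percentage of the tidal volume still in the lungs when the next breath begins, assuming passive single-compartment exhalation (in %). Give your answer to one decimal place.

Flow: 51 L/min ÷ 60 = 0.85 L/s.
Vt = flow × Ti = 0.85 L/s × 0.59 s × 1000 mL/L = 501.5 mL.
R = (PIP − Pplat)/V̇ = (34 − 13) / 0.85 = 21.0/0.85 = 24.706 cmH2O·s/L.
C = Vt/(Pplat − PEEP) = 501.5 / (13 − 3) = 501.5/10.0 = 50.15 mL/cmH2O.
τ = R × C = 24.706 × 0.05015 L/cmH2O = 1.239 s.
Fraction remaining at end-expiration = e^(−Te/τ) = e^(−2.20/1.239) = 0.1694 → 16.94%.

16.9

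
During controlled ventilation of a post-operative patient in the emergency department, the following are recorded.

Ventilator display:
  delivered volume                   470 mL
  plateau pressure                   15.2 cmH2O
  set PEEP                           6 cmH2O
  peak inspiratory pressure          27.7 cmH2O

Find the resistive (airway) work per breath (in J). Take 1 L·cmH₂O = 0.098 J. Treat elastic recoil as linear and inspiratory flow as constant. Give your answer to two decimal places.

0.58

With constant inspiratory flow the resistive pressure is constant at PIP − Pplat = 27.7 − 15.2 = 12.5 cmH2O, so resistive work = 12.5 × 0.470 = 5.875 L·cmH2O.
× 0.098 J/(L·cmH2O) → 0.5758 J.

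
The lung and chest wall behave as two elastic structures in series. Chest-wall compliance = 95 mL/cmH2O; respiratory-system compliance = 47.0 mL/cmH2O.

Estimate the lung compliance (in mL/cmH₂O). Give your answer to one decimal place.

93.0

1/CL = 1/Crs − 1/Ccw.
1/CL = 1/47.0 − 1/95 = 0.01075.
CL = 93.023 mL/cmH2O.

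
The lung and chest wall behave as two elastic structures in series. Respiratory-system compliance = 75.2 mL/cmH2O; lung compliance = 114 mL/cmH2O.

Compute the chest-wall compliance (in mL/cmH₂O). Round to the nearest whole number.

1/Ccw = 1/Crs − 1/CL.
1/Ccw = 1/75.2 − 1/114 = 0.004526.
Ccw = 220.95 mL/cmH2O.

221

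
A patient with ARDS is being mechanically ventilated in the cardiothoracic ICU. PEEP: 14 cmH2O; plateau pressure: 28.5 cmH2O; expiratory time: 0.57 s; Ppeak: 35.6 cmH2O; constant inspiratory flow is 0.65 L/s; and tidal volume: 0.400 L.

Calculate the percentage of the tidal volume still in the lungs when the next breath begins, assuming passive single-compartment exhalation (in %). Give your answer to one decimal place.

R = (PIP − Pplat)/V̇ = (35.6 − 28.5) / 0.65 = 7.1/0.65 = 10.923 cmH2O·s/L.
C = Vt/(Pplat − PEEP) = 400.0 / (28.5 − 14) = 400.0/14.5 = 27.586 mL/cmH2O.
τ = R × C = 10.923 × 0.02759 L/cmH2O = 0.3014 s.
Fraction remaining at end-expiration = e^(−Te/τ) = e^(−0.57/0.3014) = 0.1509 → 15.09%.

15.1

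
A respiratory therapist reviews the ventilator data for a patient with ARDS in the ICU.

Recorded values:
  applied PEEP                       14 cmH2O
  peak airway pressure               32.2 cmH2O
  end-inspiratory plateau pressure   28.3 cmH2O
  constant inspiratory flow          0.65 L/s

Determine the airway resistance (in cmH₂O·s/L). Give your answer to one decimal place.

Raw = (PIP − Pplat) / flow = (32.2 − 28.3) / 0.65 = 3.9 / 0.65 = 6.0 cmH2O·s/L.

6.0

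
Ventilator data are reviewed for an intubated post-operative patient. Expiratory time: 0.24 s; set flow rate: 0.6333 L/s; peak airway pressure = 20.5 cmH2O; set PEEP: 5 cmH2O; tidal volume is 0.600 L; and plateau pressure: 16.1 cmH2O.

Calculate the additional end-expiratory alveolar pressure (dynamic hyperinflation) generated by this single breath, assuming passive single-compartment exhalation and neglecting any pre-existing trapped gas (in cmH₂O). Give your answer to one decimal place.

R = (PIP − Pplat)/V̇ = (20.5 − 16.1) / 0.6333 = 4.4/0.6333 = 6.948 cmH2O·s/L.
C = Vt/(Pplat − PEEP) = 600.0 / (16.1 − 5) = 600.0/11.1 = 54.054 mL/cmH2O.
τ = R × C = 6.948 × 0.05405 L/cmH2O = 0.3755 s.
Fraction remaining = e^(−Te/τ) = e^(−0.24/0.3755) = 0.5277; trapped volume = 600.0 × 0.5277 = 316.62 mL.
Additional alveolar pressure from trapping ≈ V_trapped / C = 316.62 / 54.054 = 5.857 cmH2O.

5.9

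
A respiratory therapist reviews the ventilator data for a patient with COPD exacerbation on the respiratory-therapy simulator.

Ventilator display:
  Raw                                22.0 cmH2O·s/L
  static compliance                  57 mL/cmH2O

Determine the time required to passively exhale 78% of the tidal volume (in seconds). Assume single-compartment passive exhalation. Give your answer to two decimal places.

1.90

τ = R × C = 22.0 × 57 mL/cmH2O = 22.0 × 0.057 L/cmH2O = 1.254 s.
Exhaled fraction f = 1 − e^(−t/τ) → t = −τ·ln(1 − f) = −1.254·ln(0.22) = 1.899 s.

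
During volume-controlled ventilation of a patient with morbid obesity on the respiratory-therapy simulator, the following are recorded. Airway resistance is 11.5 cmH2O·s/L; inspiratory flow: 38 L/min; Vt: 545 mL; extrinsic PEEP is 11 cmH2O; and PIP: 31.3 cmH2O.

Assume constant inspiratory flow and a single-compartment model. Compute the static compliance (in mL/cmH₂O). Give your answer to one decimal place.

41.9

Flow: 38 L/min ÷ 60 = 0.6333 L/s.
Equation of motion (constant flow): PIP = Vt/C + R·V̇ + PEEP.
Vt/C = PIP − R·V̇ − PEEP = 31.3 − 11.5×0.6333 − 11 = 31.3 − 7.283 − 11 = 13.017 cmH2O.
C = Vt / 13.017 = 545 / 13.017 = 41.868 mL/cmH2O.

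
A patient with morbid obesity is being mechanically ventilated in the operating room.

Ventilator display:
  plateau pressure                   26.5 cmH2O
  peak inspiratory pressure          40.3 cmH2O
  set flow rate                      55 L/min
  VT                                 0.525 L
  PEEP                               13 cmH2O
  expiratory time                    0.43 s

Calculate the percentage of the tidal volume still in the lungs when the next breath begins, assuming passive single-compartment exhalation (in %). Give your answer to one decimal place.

Flow: 55 L/min ÷ 60 = 0.9167 L/s.
R = (PIP − Pplat)/V̇ = (40.3 − 26.5) / 0.9167 = 13.8/0.9167 = 15.054 cmH2O·s/L.
C = Vt/(Pplat − PEEP) = 525.0 / (26.5 − 13) = 525.0/13.5 = 38.889 mL/cmH2O.
τ = R × C = 15.054 × 0.03889 L/cmH2O = 0.5855 s.
Fraction remaining at end-expiration = e^(−Te/τ) = e^(−0.43/0.5855) = 0.4798 → 47.98%.

48.0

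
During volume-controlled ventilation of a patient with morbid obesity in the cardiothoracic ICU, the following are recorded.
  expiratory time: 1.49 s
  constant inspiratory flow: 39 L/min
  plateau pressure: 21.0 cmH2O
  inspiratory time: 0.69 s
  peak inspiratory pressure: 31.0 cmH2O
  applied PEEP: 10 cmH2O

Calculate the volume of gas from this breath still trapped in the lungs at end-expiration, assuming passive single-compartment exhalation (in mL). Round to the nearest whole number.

42

Flow: 39 L/min ÷ 60 = 0.65 L/s.
Vt = flow × Ti = 0.65 L/s × 0.69 s × 1000 mL/L = 448.5 mL.
R = (PIP − Pplat)/V̇ = (31.0 − 21.0) / 0.65 = 10.0/0.65 = 15.385 cmH2O·s/L.
C = Vt/(Pplat − PEEP) = 448.5 / (21.0 − 10) = 448.5/11.0 = 40.773 mL/cmH2O.
τ = R × C = 15.385 × 0.04077 L/cmH2O = 0.6272 s.
Fraction remaining = e^(−Te/τ) = e^(−1.49/0.6272) = 0.09296.
Trapped volume = 448.5 × 0.09296 = 41.693 mL.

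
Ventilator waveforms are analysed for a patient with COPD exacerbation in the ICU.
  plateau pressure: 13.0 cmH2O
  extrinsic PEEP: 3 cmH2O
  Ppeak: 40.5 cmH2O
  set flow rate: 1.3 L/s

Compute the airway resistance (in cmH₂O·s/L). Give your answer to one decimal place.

Raw = (PIP − Pplat) / flow = (40.5 − 13.0) / 1.3 = 27.5 / 1.3 = 21.154 cmH2O·s/L.

21.2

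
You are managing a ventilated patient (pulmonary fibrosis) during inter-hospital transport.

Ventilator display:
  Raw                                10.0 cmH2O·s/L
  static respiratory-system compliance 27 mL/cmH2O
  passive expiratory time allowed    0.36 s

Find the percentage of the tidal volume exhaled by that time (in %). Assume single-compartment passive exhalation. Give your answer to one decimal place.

τ = R × C = 10.0 × 27 mL/cmH2O = 10.0 × 0.027 L/cmH2O = 0.27 s.
Passive exhalation: V(t)/V₀ = e^(−t/τ) = e^(−0.36/0.27) = 0.2636.
Fraction exhaled = 1 − 0.2636 = 0.7364 → 73.64%.

73.6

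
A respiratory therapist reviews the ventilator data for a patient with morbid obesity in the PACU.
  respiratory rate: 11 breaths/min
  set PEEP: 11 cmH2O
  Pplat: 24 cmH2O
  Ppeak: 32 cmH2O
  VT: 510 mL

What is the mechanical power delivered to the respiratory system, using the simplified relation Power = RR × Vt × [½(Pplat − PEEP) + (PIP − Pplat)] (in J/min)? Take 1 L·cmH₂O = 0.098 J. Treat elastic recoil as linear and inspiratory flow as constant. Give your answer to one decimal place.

Per-breath work = Vt × [½(Pplat−PEEP) + (PIP−Pplat)] = 0.510 × [0.5×13.0 + 8.0] = 0.510 × 14.5 = 7.395 L·cmH2O.
Power = 11 × 7.395 = 81.345 L·cmH2O/min.
× 0.098 J/(L·cmH2O) → 7.972 J/min.

8.0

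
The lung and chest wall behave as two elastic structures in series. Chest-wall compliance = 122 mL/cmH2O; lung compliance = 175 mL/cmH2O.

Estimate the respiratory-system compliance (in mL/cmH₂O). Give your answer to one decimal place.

71.9

Lung and chest wall are elastances in series: 1/Crs = 1/CL + 1/Ccw.
1/Crs = 1/175 + 1/122 = 0.01391.
Crs = 71.891 mL/cmH2O.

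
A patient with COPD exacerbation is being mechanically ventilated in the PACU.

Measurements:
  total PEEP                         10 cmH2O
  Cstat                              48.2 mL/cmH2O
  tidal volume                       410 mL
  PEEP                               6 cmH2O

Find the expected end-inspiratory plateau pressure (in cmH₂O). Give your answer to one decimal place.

18.5

End-expiratory occlusion gives total PEEP = 10 cmH2O (intrinsic PEEP = 10 − 6 = 4). Use total PEEP for the elastic gradient.
Pplat = PEEPtotal + Vt / Cstat = 10 + 410 / 48.2 = 10 + 8.506 = 18.506 cmH2O.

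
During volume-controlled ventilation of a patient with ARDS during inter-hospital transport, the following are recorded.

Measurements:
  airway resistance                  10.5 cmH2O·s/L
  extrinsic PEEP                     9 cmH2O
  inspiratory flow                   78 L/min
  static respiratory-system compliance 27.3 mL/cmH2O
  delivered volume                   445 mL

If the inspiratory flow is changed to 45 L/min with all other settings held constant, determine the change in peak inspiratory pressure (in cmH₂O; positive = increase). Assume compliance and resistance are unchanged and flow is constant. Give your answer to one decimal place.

-5.8

Flow: 78 L/min ÷ 60 = 1.3 L/s.
New flow: 45 L/min ÷ 60 = 0.75 L/s.
PIP = Vt/C + R·V̇ + PEEP (constant-flow equation of motion).
Only the resistive term changes: ΔPIP = R × ΔV̇ = 10.5 × (0.75 − 1.3) = 10.5 × -0.55 = -5.775 cmH2O.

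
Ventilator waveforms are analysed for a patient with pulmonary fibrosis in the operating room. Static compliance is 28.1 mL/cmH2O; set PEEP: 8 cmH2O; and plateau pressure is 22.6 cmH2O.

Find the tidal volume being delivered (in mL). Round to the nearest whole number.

Vt = Cstat × (Pplat − PEEP) = 28.1 × (22.6 − 8) = 28.1 × 14.6 = 410.26 mL.

410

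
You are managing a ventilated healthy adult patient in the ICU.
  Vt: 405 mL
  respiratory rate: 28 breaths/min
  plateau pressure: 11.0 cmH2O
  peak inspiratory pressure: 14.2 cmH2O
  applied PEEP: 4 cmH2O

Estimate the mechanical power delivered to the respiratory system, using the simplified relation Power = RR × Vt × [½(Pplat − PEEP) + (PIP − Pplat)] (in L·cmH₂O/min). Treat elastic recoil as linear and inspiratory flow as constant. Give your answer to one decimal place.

Per-breath work = Vt × [½(Pplat−PEEP) + (PIP−Pplat)] = 0.405 × [0.5×7.0 + 3.2] = 0.405 × 6.7 = 2.714 L·cmH2O.
Power = 28 × 2.714 = 75.992 L·cmH2O/min.

76.0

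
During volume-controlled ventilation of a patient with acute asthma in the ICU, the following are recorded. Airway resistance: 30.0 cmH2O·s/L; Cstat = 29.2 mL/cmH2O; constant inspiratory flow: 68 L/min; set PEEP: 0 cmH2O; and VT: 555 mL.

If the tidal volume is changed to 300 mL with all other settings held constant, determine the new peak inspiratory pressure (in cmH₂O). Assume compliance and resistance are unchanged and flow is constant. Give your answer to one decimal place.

44.3

Flow: 68 L/min ÷ 60 = 1.1333 L/s.
PIP = Vt/C + R·V̇ + PEEP (constant-flow equation of motion).
Only the elastic term changes: ΔPIP = ΔVt / C = (300 − 555) / 29.2 = -8.733 cmH2O.
Original PIP = 555/29.2 + 30.0×1.1333 + 0 = 53.006 cmH2O; new PIP = 53.006 + (-8.733) = 44.273 cmH2O.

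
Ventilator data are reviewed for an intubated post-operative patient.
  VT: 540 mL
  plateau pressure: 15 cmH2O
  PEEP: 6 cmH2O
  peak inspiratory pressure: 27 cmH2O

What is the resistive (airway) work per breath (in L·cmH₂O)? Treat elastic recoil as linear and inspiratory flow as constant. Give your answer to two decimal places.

6.48

With constant inspiratory flow the resistive pressure is constant at PIP − Pplat = 27 − 15 = 12.0 cmH2O, so resistive work = 12.0 × 0.540 = 6.48 L·cmH2O.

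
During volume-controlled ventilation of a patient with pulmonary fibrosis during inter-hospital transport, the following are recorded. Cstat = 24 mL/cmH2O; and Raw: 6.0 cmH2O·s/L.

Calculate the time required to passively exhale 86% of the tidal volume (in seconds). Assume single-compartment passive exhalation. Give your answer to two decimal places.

τ = R × C = 6.0 × 24 mL/cmH2O = 6.0 × 0.024 L/cmH2O = 0.144 s.
Exhaled fraction f = 1 − e^(−t/τ) → t = −τ·ln(1 − f) = −0.144·ln(0.14) = 0.2831 s.

0.28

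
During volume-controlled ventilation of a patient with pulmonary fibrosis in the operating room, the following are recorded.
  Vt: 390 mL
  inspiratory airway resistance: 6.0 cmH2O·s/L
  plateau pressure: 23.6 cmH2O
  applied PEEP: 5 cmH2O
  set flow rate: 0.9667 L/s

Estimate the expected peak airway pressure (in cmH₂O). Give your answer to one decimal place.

29.4

PIP = Pplat + Raw × flow = 23.6 + 6.0 × 0.9667 = 23.6 + 5.8 = 29.4 cmH2O.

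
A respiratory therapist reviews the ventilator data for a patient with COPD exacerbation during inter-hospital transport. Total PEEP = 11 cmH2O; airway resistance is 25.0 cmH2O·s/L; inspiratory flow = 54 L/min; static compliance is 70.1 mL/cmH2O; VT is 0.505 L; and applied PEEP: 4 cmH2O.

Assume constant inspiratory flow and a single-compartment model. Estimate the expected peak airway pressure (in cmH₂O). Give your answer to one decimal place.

40.7

Flow: 54 L/min ÷ 60 = 0.9 L/s.
Total PEEP = 11 cmH2O (set 4 + intrinsic 7); this is the baseline alveolar pressure.
Equation of motion (constant flow): PIP = Vt/C + R·V̇ + PEEP.
PIP = 505/70.1 + 25.0×0.9 + 11 = 7.204 + 22.5 + 11 = 40.704 cmH2O.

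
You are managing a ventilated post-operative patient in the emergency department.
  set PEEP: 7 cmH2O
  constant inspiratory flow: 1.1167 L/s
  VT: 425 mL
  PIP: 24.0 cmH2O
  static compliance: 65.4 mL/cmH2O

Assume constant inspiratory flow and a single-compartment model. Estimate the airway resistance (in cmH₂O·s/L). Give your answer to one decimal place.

9.4

Equation of motion (constant flow): PIP = Vt/C + R·V̇ + PEEP.
R·V̇ = PIP − Vt/C − PEEP = 24.0 − 425/65.4 − 7 = 24.0 − 6.498 − 7 = 10.502 cmH2O.
R = 10.502 / 1.1167 = 9.404 cmH2O·s/L.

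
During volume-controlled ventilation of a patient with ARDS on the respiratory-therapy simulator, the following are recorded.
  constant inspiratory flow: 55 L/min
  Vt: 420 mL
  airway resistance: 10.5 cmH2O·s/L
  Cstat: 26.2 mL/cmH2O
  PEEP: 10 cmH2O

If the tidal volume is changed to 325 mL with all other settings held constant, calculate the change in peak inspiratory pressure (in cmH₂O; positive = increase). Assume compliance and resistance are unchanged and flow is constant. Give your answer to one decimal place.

PIP = Vt/C + R·V̇ + PEEP (constant-flow equation of motion).
Only the elastic term changes: ΔPIP = ΔVt / C = (325 − 420) / 26.2 = -3.626 cmH2O.

-3.6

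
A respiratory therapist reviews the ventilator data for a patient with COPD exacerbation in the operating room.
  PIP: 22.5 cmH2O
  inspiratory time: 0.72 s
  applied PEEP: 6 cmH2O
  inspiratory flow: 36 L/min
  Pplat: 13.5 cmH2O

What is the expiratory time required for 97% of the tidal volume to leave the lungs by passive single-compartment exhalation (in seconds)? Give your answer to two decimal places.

Flow: 36 L/min ÷ 60 = 0.6 L/s.
Vt = flow × Ti = 0.6 L/s × 0.72 s × 1000 mL/L = 432.0 mL.
R = (PIP − Pplat)/V̇ = (22.5 − 13.5) / 0.6 = 9.0/0.6 = 15.0 cmH2O·s/L.
C = Vt/(Pplat − PEEP) = 432.0 / (13.5 − 6) = 432.0/7.5 = 57.6 mL/cmH2O.
τ = R × C = 15.0 × 0.0576 L/cmH2O = 0.864 s.
t = −τ·ln(1 − 0.97) = −0.864·ln(0.03) = 3.03 s.

3.03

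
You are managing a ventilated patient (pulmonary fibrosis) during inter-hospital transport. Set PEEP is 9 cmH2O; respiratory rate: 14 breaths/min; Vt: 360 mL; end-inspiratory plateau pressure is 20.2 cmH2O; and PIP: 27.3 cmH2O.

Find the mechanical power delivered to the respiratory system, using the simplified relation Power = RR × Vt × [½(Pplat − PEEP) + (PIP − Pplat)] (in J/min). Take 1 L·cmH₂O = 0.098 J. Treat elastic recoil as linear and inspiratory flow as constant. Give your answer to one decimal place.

Per-breath work = Vt × [½(Pplat−PEEP) + (PIP−Pplat)] = 0.360 × [0.5×11.2 + 7.1] = 0.360 × 12.7 = 4.572 L·cmH2O.
Power = 14 × 4.572 = 64.008 L·cmH2O/min.
× 0.098 J/(L·cmH2O) → 6.273 J/min.

6.3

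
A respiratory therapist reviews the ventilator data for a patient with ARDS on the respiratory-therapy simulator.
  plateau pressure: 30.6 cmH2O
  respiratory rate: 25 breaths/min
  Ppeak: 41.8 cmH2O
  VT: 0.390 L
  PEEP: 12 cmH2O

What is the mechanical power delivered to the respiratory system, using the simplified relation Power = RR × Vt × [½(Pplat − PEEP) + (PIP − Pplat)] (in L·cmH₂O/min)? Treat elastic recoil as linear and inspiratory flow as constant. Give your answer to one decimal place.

199.9

Per-breath work = Vt × [½(Pplat−PEEP) + (PIP−Pplat)] = 0.390 × [0.5×18.6 + 11.2] = 0.390 × 20.5 = 7.995 L·cmH2O.
Power = 25 × 7.995 = 199.88 L·cmH2O/min.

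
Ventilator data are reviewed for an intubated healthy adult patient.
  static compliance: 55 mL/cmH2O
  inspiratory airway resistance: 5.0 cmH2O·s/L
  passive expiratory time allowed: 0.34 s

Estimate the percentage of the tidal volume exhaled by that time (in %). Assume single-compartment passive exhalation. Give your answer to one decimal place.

71.0

τ = R × C = 5.0 × 55 mL/cmH2O = 5.0 × 0.055 L/cmH2O = 0.275 s.
Passive exhalation: V(t)/V₀ = e^(−t/τ) = e^(−0.34/0.275) = 0.2904.
Fraction exhaled = 1 − 0.2904 = 0.7096 → 70.96%.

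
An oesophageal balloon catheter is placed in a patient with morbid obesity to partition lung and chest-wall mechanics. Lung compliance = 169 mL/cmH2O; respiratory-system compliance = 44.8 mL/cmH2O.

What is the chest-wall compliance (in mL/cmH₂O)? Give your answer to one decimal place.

1/Ccw = 1/Crs − 1/CL.
1/Ccw = 1/44.8 − 1/169 = 0.0164.
Ccw = 60.976 mL/cmH2O.

61.0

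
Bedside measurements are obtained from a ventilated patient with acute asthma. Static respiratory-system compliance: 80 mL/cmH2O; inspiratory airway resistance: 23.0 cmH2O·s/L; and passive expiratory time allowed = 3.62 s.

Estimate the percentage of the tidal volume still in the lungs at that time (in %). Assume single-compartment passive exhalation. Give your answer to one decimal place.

τ = R × C = 23.0 × 80 mL/cmH2O = 23.0 × 0.080 L/cmH2O = 1.84 s.
Passive exhalation: V(t)/V₀ = e^(−t/τ) = e^(−3.62/1.84) = 0.1398.
Fraction remaining = 0.1398 → 13.98%.

14.0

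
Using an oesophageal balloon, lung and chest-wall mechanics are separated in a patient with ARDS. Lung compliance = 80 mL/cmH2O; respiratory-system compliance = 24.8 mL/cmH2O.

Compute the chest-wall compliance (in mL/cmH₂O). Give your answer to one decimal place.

35.9

1/Ccw = 1/Crs − 1/CL.
1/Ccw = 1/24.8 − 1/80 = 0.02782.
Ccw = 35.945 mL/cmH2O.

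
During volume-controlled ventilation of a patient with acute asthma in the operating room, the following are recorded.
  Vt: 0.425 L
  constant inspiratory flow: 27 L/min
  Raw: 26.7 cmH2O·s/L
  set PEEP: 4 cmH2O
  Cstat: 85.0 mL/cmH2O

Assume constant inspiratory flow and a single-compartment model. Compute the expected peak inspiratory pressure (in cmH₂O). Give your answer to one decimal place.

21.0

Flow: 27 L/min ÷ 60 = 0.45 L/s.
Equation of motion (constant flow): PIP = Vt/C + R·V̇ + PEEP.
PIP = 425/85.0 + 26.7×0.45 + 4 = 5.0 + 12.015 + 4 = 21.015 cmH2O.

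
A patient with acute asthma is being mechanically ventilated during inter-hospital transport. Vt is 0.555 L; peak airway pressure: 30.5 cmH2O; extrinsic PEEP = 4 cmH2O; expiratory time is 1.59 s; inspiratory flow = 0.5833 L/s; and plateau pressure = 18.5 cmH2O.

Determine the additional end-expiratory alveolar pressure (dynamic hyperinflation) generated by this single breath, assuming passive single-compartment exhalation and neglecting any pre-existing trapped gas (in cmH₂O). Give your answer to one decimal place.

1.9

R = (PIP − Pplat)/V̇ = (30.5 − 18.5) / 0.5833 = 12.0/0.5833 = 20.573 cmH2O·s/L.
C = Vt/(Pplat − PEEP) = 555.0 / (18.5 − 4) = 555.0/14.5 = 38.276 mL/cmH2O.
τ = R × C = 20.573 × 0.03828 L/cmH2O = 0.7875 s.
Fraction remaining = e^(−Te/τ) = e^(−1.59/0.7875) = 0.1328; trapped volume = 555.0 × 0.1328 = 73.704 mL.
Additional alveolar pressure from trapping ≈ V_trapped / C = 73.704 / 38.276 = 1.926 cmH2O.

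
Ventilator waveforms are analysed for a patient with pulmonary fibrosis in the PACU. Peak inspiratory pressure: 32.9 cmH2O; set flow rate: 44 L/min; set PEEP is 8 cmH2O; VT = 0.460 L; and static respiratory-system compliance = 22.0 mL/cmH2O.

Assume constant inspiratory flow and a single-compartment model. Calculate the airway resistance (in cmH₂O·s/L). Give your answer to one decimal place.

5.4

Flow: 44 L/min ÷ 60 = 0.7333 L/s.
Equation of motion (constant flow): PIP = Vt/C + R·V̇ + PEEP.
R·V̇ = PIP − Vt/C − PEEP = 32.9 − 460/22.0 − 8 = 32.9 − 20.909 − 8 = 3.991 cmH2O.
R = 3.991 / 0.7333 = 5.443 cmH2O·s/L.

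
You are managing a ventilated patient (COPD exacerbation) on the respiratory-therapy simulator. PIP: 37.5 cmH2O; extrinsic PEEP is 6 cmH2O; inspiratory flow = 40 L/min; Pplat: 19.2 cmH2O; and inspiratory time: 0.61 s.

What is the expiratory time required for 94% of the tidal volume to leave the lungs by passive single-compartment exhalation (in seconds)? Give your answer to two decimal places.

2.38

Flow: 40 L/min ÷ 60 = 0.6667 L/s.
Vt = flow × Ti = 0.6667 L/s × 0.61 s × 1000 mL/L = 406.69 mL.
R = (PIP − Pplat)/V̇ = (37.5 − 19.2) / 0.6667 = 18.3/0.6667 = 27.449 cmH2O·s/L.
C = Vt/(Pplat − PEEP) = 406.69 / (19.2 − 6) = 406.69/13.2 = 30.81 mL/cmH2O.
τ = R × C = 27.449 × 0.03081 L/cmH2O = 0.8457 s.
t = −τ·ln(1 − 0.94) = −0.8457·ln(0.06) = 2.379 s.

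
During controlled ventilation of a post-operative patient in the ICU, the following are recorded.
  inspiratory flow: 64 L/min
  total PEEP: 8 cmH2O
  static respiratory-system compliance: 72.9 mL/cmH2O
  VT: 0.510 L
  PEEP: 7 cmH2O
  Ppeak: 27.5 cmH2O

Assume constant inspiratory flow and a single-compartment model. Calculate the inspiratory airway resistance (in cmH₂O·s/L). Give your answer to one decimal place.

Flow: 64 L/min ÷ 60 = 1.0667 L/s.
Total PEEP = 8 cmH2O (set 7 + intrinsic 1); this is the baseline alveolar pressure.
Equation of motion (constant flow): PIP = Vt/C + R·V̇ + PEEP.
R·V̇ = PIP − Vt/C − PEEP = 27.5 − 510/72.9 − 8 = 27.5 − 6.996 − 8 = 12.504 cmH2O.
R = 12.504 / 1.0667 = 11.722 cmH2O·s/L.

11.7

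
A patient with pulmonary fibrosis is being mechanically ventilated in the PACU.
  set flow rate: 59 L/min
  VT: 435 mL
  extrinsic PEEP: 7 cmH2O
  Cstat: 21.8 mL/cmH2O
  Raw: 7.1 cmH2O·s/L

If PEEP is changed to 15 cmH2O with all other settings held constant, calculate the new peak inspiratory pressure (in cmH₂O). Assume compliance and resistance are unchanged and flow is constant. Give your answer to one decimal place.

Flow: 59 L/min ÷ 60 = 0.9833 L/s.
PIP = Vt/C + R·V̇ + PEEP (constant-flow equation of motion).
Only the baseline term changes: ΔPIP = ΔPEEP = 15 − 7 = 8.0 cmH2O.
Original PIP = 435/21.8 + 7.1×0.9833 + 7 = 33.936 cmH2O; new PIP = 33.936 + (8.0) = 41.936 cmH2O.

41.9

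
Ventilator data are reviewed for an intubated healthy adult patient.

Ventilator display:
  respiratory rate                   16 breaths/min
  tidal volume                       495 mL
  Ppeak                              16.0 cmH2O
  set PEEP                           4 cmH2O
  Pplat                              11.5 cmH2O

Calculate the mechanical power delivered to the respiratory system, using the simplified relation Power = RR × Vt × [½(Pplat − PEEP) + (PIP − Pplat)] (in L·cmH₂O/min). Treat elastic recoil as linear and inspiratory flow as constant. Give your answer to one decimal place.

Per-breath work = Vt × [½(Pplat−PEEP) + (PIP−Pplat)] = 0.495 × [0.5×7.5 + 4.5] = 0.495 × 8.25 = 4.084 L·cmH2O.
Power = 16 × 4.084 = 65.344 L·cmH2O/min.

65.3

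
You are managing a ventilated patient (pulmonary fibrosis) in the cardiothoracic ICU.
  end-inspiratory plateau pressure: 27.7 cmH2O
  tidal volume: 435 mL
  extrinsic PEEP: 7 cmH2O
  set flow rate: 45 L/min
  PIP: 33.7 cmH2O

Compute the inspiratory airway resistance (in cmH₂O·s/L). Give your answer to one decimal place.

Flow: 45 L/min ÷ 60 = 0.75 L/s.
Raw = (PIP − Pplat) / flow = (33.7 − 27.7) / 0.75 = 6.0 / 0.75 = 8.0 cmH2O·s/L.

8.0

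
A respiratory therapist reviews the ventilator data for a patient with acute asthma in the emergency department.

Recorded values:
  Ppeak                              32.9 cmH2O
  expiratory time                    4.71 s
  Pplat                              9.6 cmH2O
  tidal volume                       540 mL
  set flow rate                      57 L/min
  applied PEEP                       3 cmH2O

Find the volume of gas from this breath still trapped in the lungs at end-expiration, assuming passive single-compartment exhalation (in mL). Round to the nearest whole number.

Flow: 57 L/min ÷ 60 = 0.95 L/s.
R = (PIP − Pplat)/V̇ = (32.9 − 9.6) / 0.95 = 23.3/0.95 = 24.526 cmH2O·s/L.
C = Vt/(Pplat − PEEP) = 540.0 / (9.6 − 3) = 540.0/6.6 = 81.818 mL/cmH2O.
τ = R × C = 24.526 × 0.08182 L/cmH2O = 2.007 s.
Fraction remaining = e^(−Te/τ) = e^(−4.71/2.007) = 0.09568.
Trapped volume = 540.0 × 0.09568 = 51.667 mL.

52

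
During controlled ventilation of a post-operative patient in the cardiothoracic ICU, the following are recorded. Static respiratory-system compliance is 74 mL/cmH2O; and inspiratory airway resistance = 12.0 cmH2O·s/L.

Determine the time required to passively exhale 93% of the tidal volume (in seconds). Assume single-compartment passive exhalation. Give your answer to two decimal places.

2.36

τ = R × C = 12.0 × 74 mL/cmH2O = 12.0 × 0.074 L/cmH2O = 0.888 s.
Exhaled fraction f = 1 − e^(−t/τ) → t = −τ·ln(1 − f) = −0.888·ln(0.07) = 2.361 s.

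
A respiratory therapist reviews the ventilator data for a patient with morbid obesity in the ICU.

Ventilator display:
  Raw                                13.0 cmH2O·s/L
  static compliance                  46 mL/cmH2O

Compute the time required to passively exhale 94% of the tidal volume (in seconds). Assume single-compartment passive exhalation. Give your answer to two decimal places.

1.68

τ = R × C = 13.0 × 46 mL/cmH2O = 13.0 × 0.046 L/cmH2O = 0.598 s.
Exhaled fraction f = 1 − e^(−t/τ) → t = −τ·ln(1 − f) = −0.598·ln(0.06) = 1.682 s.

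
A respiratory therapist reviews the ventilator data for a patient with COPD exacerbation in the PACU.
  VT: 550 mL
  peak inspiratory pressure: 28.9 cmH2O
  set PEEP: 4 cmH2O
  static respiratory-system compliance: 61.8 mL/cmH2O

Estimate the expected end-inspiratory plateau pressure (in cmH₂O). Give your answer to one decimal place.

Pplat = PEEP + Vt / Cstat = 4 + 550 / 61.8 = 4 + 8.9 = 12.9 cmH2O.

12.9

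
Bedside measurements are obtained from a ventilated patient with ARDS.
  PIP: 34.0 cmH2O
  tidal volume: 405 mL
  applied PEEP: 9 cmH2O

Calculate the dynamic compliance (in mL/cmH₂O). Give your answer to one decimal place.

16.2

Dynamic compliance = Vt / (PIP − PEEP) = 405 / (34.0 − 9) = 405 / 25.0 = 16.2 mL/cmH2O.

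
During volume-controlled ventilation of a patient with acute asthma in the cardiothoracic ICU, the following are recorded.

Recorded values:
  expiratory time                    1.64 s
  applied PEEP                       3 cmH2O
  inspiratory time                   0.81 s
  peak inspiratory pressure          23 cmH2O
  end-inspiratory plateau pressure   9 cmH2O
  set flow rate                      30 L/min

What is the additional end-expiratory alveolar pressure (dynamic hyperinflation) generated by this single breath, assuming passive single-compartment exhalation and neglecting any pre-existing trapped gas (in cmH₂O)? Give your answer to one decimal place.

2.5

Flow: 30 L/min ÷ 60 = 0.5 L/s.
Vt = flow × Ti = 0.5 L/s × 0.81 s × 1000 mL/L = 405.0 mL.
R = (PIP − Pplat)/V̇ = (23 − 9) / 0.5 = 14.0/0.5 = 28.0 cmH2O·s/L.
C = Vt/(Pplat − PEEP) = 405.0 / (9 − 3) = 405.0/6.0 = 67.5 mL/cmH2O.
τ = R × C = 28.0 × 0.0675 L/cmH2O = 1.89 s.
Fraction remaining = e^(−Te/τ) = e^(−1.64/1.89) = 0.4199; trapped volume = 405.0 × 0.4199 = 170.06 mL.
Additional alveolar pressure from trapping ≈ V_trapped / C = 170.06 / 67.5 = 2.519 cmH2O.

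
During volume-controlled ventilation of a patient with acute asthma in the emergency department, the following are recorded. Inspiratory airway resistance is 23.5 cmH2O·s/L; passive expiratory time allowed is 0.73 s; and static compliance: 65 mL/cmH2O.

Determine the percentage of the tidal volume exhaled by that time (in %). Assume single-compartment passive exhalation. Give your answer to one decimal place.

38.0

τ = R × C = 23.5 × 65 mL/cmH2O = 23.5 × 0.065 L/cmH2O = 1.528 s.
Passive exhalation: V(t)/V₀ = e^(−t/τ) = e^(−0.73/1.528) = 0.6202.
Fraction exhaled = 1 − 0.6202 = 0.3798 → 37.98%.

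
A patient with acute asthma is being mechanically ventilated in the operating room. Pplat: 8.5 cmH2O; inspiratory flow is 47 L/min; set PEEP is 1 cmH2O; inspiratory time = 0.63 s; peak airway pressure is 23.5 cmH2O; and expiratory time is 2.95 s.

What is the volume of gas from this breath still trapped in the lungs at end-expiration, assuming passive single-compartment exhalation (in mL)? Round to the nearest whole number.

Flow: 47 L/min ÷ 60 = 0.7833 L/s.
Vt = flow × Ti = 0.7833 L/s × 0.63 s × 1000 mL/L = 493.48 mL.
R = (PIP − Pplat)/V̇ = (23.5 − 8.5) / 0.7833 = 15.0/0.7833 = 19.15 cmH2O·s/L.
C = Vt/(Pplat − PEEP) = 493.48 / (8.5 − 1) = 493.48/7.5 = 65.797 mL/cmH2O.
τ = R × C = 19.15 × 0.0658 L/cmH2O = 1.26 s.
Fraction remaining = e^(−Te/τ) = e^(−2.95/1.26) = 0.09621.
Trapped volume = 493.48 × 0.09621 = 47.478 mL.

47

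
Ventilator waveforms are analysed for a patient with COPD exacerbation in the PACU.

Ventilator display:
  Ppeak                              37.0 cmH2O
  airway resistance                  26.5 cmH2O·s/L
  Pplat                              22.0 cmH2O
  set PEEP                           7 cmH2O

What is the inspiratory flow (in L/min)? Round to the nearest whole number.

34

flow = (PIP − Pplat) / Raw = (37.0 − 22.0) / 26.5 = 0.566 L/s × 60 = 33.96 L/min.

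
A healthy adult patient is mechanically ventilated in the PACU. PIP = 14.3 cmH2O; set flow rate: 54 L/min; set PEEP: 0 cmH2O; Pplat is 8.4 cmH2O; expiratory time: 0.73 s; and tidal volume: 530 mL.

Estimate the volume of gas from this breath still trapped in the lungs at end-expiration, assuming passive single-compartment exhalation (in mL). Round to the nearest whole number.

Flow: 54 L/min ÷ 60 = 0.9 L/s.
R = (PIP − Pplat)/V̇ = (14.3 − 8.4) / 0.9 = 5.9/0.9 = 6.556 cmH2O·s/L.
C = Vt/(Pplat − PEEP) = 530.0 / (8.4 − 0) = 530.0/8.4 = 63.095 mL/cmH2O.
τ = R × C = 6.556 × 0.0631 L/cmH2O = 0.4137 s.
Fraction remaining = e^(−Te/τ) = e^(−0.73/0.4137) = 0.1713.
Trapped volume = 530.0 × 0.1713 = 90.789 mL.

91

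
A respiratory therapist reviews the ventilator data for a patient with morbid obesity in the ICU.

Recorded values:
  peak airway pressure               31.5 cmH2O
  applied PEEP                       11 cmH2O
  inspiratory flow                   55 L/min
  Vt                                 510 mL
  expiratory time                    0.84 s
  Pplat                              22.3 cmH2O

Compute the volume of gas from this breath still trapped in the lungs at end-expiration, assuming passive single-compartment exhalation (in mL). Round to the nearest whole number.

80

Flow: 55 L/min ÷ 60 = 0.9167 L/s.
R = (PIP − Pplat)/V̇ = (31.5 − 22.3) / 0.9167 = 9.2/0.9167 = 10.036 cmH2O·s/L.
C = Vt/(Pplat − PEEP) = 510.0 / (22.3 − 11) = 510.0/11.3 = 45.133 mL/cmH2O.
τ = R × C = 10.036 × 0.04513 L/cmH2O = 0.4529 s.
Fraction remaining = e^(−Te/τ) = e^(−0.84/0.4529) = 0.1565.
Trapped volume = 510.0 × 0.1565 = 79.815 mL.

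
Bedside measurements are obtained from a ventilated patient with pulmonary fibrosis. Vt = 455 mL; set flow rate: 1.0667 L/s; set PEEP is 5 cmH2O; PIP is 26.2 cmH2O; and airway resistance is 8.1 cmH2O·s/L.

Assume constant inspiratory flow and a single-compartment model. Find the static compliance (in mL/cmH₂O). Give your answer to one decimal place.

36.2

Equation of motion (constant flow): PIP = Vt/C + R·V̇ + PEEP.
Vt/C = PIP − R·V̇ − PEEP = 26.2 − 8.1×1.0667 − 5 = 26.2 − 8.64 − 5 = 12.56 cmH2O.
C = Vt / 12.56 = 455 / 12.56 = 36.226 mL/cmH2O.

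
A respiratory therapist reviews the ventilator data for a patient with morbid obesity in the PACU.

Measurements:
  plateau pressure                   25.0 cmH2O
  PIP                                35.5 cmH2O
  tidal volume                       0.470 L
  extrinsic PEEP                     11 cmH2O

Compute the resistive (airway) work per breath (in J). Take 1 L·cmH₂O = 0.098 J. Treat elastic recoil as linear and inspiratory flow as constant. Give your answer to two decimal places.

0.48

With constant inspiratory flow the resistive pressure is constant at PIP − Pplat = 35.5 − 25.0 = 10.5 cmH2O, so resistive work = 10.5 × 0.470 = 4.935 L·cmH2O.
× 0.098 J/(L·cmH2O) → 0.4836 J.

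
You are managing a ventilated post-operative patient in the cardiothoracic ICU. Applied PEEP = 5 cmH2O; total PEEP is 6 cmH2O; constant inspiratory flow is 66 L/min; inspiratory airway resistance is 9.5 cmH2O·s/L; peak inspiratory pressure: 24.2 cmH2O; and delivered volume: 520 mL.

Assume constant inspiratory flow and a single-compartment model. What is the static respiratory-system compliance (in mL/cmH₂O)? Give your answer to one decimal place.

Flow: 66 L/min ÷ 60 = 1.1 L/s.
Total PEEP = 6 cmH2O (set 5 + intrinsic 1); this is the baseline alveolar pressure.
Equation of motion (constant flow): PIP = Vt/C + R·V̇ + PEEP.
Vt/C = PIP − R·V̇ − PEEP = 24.2 − 9.5×1.1 − 6 = 24.2 − 10.45 − 6 = 7.75 cmH2O.
C = Vt / 7.75 = 520 / 7.75 = 67.097 mL/cmH2O.

67.1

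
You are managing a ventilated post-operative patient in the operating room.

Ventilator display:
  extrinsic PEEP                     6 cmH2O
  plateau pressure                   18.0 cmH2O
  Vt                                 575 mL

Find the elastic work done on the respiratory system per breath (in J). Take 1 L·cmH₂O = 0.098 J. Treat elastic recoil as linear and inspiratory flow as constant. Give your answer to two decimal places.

Elastic work ≈ ½ × (Pplat − PEEP) × Vt = 0.5 × (18.0 − 6) × 0.575 L = 0.5 × 12.0 × 0.575 = 3.45 L·cmH2O.
× 0.098 J/(L·cmH2O) → 0.3381 J.

0.34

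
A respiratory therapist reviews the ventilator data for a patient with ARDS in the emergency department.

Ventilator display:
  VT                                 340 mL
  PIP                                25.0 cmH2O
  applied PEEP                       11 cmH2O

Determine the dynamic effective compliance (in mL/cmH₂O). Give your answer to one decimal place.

Dynamic compliance = Vt / (PIP − PEEP) = 340 / (25.0 − 11) = 340 / 14.0 = 24.286 mL/cmH2O.

24.3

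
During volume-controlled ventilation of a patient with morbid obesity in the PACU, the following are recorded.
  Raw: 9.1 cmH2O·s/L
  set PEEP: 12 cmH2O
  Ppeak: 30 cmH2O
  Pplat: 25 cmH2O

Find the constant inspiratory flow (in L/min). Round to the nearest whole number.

flow = (PIP − Pplat) / Raw = (30 − 25) / 9.1 = 0.5495 L/s × 60 = 32.97 L/min.

33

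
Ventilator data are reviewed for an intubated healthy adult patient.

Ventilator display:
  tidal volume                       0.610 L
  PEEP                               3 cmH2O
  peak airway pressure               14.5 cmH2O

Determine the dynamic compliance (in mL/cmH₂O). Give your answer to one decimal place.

53.0

Dynamic compliance = Vt / (PIP − PEEP) = 610 / (14.5 − 3) = 610 / 11.5 = 53.043 mL/cmH2O.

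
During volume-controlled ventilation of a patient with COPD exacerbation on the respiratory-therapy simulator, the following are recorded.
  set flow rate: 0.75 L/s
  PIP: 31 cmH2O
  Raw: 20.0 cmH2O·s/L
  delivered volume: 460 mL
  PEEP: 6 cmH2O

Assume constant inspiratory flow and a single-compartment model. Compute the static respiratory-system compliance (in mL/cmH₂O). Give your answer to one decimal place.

Equation of motion (constant flow): PIP = Vt/C + R·V̇ + PEEP.
Vt/C = PIP − R·V̇ − PEEP = 31 − 20.0×0.75 − 6 = 31 − 15.0 − 6 = 10.0 cmH2O.
C = Vt / 10.0 = 460 / 10.0 = 46.0 mL/cmH2O.

46.0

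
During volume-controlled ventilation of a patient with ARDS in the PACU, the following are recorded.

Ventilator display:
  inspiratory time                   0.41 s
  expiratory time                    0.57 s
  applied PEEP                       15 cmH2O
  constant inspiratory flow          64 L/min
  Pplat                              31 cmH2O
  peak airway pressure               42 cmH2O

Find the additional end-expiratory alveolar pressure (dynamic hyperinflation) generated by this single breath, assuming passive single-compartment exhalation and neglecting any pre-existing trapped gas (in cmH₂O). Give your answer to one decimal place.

Flow: 64 L/min ÷ 60 = 1.0667 L/s.
Vt = flow × Ti = 1.0667 L/s × 0.41 s × 1000 mL/L = 437.35 mL.
R = (PIP − Pplat)/V̇ = (42 − 31) / 1.0667 = 11.0/1.0667 = 10.312 cmH2O·s/L.
C = Vt/(Pplat − PEEP) = 437.35 / (31 − 15) = 437.35/16.0 = 27.334 mL/cmH2O.
τ = R × C = 10.312 × 0.02733 L/cmH2O = 0.2818 s.
Fraction remaining = e^(−Te/τ) = e^(−0.57/0.2818) = 0.1323; trapped volume = 437.35 × 0.1323 = 57.861 mL.
Additional alveolar pressure from trapping ≈ V_trapped / C = 57.861 / 27.334 = 2.117 cmH2O.

2.1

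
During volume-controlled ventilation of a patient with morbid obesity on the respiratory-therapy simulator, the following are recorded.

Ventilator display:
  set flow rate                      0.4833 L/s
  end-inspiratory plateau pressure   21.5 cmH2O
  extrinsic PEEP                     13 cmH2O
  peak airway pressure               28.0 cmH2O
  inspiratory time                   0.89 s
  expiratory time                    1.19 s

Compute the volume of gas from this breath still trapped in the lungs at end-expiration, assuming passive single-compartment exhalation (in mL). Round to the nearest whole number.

75

Vt = flow × Ti = 0.4833 L/s × 0.89 s × 1000 mL/L = 430.14 mL.
R = (PIP − Pplat)/V̇ = (28.0 − 21.5) / 0.4833 = 6.5/0.4833 = 13.449 cmH2O·s/L.
C = Vt/(Pplat − PEEP) = 430.14 / (21.5 − 13) = 430.14/8.5 = 50.605 mL/cmH2O.
τ = R × C = 13.449 × 0.05061 L/cmH2O = 0.6807 s.
Fraction remaining = e^(−Te/τ) = e^(−1.19/0.6807) = 0.1741.
Trapped volume = 430.14 × 0.1741 = 74.887 mL.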